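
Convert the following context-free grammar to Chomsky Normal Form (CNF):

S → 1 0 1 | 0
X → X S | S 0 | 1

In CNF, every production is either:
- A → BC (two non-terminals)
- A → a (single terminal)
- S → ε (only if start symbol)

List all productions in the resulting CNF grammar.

T1 → 1; T0 → 0; S → 0; X → 1; S → T1 X0; X0 → T0 T1; X → X S; X → S T0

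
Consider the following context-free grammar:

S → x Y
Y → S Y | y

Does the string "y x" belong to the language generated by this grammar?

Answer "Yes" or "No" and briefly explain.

No - no valid derivation exists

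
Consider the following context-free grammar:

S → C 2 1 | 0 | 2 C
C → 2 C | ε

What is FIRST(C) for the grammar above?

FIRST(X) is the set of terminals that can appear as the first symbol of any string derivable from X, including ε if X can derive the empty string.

We compute FIRST(C) using the standard algorithm.
FIRST(C) = {2, ε}
FIRST(S) = {0, 2}
Therefore, FIRST(C) = {2, ε}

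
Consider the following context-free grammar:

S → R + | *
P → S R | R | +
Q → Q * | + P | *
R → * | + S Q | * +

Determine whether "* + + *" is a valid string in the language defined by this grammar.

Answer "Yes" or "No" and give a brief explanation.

No - no valid derivation exists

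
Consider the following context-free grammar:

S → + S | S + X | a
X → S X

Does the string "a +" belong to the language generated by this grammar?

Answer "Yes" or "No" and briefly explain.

No - no valid derivation exists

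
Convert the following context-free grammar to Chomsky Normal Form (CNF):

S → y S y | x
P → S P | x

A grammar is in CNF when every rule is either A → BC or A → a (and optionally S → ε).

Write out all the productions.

TY → y; S → x; P → x; S → TY X0; X0 → S TY; P → S P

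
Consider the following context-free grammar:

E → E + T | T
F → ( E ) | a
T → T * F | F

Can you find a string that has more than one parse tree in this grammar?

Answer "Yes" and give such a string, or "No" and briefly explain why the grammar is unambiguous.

No - the grammar is unambiguous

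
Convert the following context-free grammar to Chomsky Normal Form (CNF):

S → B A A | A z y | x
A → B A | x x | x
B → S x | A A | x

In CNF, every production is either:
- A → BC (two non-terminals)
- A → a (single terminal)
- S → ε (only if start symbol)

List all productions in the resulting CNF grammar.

TZ → z; TY → y; S → x; TX → x; A → x; B → x; S → B X0; X0 → A A; S → A X1; X1 → TZ TY; A → B A; A → TX TX; B → S TX; B → A A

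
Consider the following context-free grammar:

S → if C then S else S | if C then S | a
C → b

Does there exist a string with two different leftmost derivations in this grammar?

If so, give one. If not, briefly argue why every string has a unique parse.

Yes - the string 'if b then if b then a else a' has two distinct leftmost derivations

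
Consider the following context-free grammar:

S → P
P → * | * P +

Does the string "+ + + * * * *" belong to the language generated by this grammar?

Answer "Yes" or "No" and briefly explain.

No - no valid derivation exists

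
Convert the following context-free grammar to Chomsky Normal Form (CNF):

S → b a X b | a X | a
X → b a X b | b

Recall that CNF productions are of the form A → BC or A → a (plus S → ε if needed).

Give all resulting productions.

TB → b; TA → a; S → a; X → b; S → TB X0; X0 → TA X1; X1 → X TB; S → TA X; X → TB X2; X2 → TA X3; X3 → X TB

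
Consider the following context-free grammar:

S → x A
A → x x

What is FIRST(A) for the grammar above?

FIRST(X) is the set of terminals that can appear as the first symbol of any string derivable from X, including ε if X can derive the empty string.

We compute FIRST(A) using the standard algorithm.
FIRST(A) = {x}
FIRST(S) = {x}
Therefore, FIRST(A) = {x}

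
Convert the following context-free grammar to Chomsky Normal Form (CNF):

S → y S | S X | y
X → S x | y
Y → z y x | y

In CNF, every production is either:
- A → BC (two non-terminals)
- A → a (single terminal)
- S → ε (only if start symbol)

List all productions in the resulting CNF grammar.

TY → y; S → y; TX → x; X → y; TZ → z; Y → y; S → TY S; S → S X; X → S TX; Y → TZ X0; X0 → TY TX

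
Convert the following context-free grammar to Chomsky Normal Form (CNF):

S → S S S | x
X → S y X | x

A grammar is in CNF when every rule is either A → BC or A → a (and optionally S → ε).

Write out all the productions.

S → x; TY → y; X → x; S → S X0; X0 → S S; X → S X1; X1 → TY X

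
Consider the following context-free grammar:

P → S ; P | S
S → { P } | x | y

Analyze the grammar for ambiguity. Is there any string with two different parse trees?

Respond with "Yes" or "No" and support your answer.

No - the grammar is unambiguous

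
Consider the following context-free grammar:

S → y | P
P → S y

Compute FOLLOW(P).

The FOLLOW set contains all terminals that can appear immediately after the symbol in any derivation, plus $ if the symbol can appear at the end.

We compute FOLLOW(P) using the standard algorithm.
FOLLOW(S) starts with {$}.
FIRST(P) = {y}
FIRST(S) = {y}
FOLLOW(P) = {$, y}
FOLLOW(S) = {$, y}
Therefore, FOLLOW(P) = {$, y}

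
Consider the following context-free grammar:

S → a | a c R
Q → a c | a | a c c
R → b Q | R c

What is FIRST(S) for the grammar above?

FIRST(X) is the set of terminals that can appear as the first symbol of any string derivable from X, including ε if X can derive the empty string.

We compute FIRST(S) using the standard algorithm.
FIRST(Q) = {a}
FIRST(R) = {b}
FIRST(S) = {a}
Therefore, FIRST(S) = {a}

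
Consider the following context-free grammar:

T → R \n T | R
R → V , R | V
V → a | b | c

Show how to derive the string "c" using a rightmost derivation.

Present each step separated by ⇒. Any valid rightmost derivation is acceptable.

T ⇒ R ⇒ V ⇒ c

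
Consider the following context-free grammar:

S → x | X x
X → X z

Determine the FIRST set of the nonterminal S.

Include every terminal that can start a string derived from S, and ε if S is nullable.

We compute FIRST(S) using the standard algorithm.
FIRST(S) = {x}
FIRST(X) = {}
Therefore, FIRST(S) = {x}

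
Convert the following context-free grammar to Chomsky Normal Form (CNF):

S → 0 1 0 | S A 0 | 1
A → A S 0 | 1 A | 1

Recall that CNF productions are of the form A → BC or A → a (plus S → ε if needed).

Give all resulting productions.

T0 → 0; T1 → 1; S → 1; A → 1; S → T0 X0; X0 → T1 T0; S → S X1; X1 → A T0; A → A X2; X2 → S T0; A → T1 A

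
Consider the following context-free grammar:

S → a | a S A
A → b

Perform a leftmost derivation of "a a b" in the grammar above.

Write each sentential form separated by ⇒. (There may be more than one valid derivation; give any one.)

S ⇒ a S A ⇒ a a A ⇒ a a b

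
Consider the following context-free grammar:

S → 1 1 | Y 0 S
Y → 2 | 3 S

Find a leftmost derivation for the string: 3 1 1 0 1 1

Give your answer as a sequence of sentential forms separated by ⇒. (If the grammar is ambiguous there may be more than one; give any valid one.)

S ⇒ Y 0 S ⇒ 3 S 0 S ⇒ 3 1 1 0 S ⇒ 3 1 1 0 1 1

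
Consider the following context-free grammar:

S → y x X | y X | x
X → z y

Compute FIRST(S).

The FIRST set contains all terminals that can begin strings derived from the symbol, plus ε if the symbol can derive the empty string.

We compute FIRST(S) using the standard algorithm.
FIRST(S) = {x, y}
FIRST(X) = {z}
Therefore, FIRST(S) = {x, y}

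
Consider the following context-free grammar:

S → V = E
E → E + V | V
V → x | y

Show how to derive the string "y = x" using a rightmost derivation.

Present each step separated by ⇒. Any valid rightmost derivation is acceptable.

S ⇒ V = E ⇒ V = V ⇒ V = x ⇒ y = x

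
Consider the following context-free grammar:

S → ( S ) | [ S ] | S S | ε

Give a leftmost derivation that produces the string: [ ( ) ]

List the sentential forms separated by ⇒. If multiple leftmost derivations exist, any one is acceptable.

S ⇒ S S ⇒ S ⇒ [ S ] ⇒ [ ( S ) ] ⇒ [ ( ) ]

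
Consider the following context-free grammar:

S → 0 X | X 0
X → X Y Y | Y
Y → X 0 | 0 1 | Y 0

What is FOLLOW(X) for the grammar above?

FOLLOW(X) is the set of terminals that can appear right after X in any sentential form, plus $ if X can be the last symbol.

We compute FOLLOW(X) using the standard algorithm.
FOLLOW(S) starts with {$}.
FIRST(S) = {0}
FIRST(X) = {0}
FIRST(Y) = {0}
FOLLOW(S) = {$}
FOLLOW(X) = {$, 0}
FOLLOW(Y) = {$, 0}
Therefore, FOLLOW(X) = {$, 0}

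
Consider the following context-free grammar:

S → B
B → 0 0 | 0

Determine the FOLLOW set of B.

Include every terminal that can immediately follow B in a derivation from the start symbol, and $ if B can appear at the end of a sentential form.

We compute FOLLOW(B) using the standard algorithm.
FOLLOW(S) starts with {$}.
FIRST(B) = {0}
FIRST(S) = {0}
FOLLOW(B) = {$}
FOLLOW(S) = {$}
Therefore, FOLLOW(B) = {$}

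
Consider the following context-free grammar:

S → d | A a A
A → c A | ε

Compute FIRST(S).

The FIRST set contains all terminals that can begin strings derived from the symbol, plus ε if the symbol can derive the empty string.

We compute FIRST(S) using the standard algorithm.
FIRST(A) = {c, ε}
FIRST(S) = {a, c, d}
Therefore, FIRST(S) = {a, c, d}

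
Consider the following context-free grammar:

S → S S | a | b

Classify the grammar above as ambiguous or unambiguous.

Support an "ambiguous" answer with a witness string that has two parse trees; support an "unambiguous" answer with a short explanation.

Ambiguous - the string 'a b b' has two distinct parse trees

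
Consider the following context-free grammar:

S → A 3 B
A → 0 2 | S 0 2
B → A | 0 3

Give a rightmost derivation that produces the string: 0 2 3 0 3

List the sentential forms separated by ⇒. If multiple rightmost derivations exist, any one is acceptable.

S ⇒ A 3 B ⇒ A 3 0 3 ⇒ 0 2 3 0 3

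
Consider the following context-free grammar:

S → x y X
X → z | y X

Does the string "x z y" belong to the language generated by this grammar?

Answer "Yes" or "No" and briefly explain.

No - no valid derivation exists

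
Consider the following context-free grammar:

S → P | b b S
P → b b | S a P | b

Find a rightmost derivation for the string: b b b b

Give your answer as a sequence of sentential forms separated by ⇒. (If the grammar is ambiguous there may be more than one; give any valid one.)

S ⇒ b b S ⇒ b b P ⇒ b b b b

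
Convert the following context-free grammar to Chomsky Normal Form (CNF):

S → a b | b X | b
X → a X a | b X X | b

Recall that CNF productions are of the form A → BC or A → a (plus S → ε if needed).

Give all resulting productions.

TA → a; TB → b; S → b; X → b; S → TA TB; S → TB X; X → TA X0; X0 → X TA; X → TB X1; X1 → X X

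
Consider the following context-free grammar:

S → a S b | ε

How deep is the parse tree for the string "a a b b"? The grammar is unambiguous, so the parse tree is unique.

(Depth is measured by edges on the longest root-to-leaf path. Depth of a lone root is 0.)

3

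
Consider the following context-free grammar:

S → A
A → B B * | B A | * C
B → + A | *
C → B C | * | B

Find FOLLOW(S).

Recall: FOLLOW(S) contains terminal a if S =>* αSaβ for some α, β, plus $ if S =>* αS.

We compute FOLLOW(S) using the standard algorithm.
FOLLOW(S) starts with {$}.
FIRST(A) = {*, +}
FIRST(B) = {*, +}
FIRST(C) = {*, +}
FIRST(S) = {*, +}
FOLLOW(A) = {$, *, +}
FOLLOW(B) = {$, *, +}
FOLLOW(C) = {$, *, +}
FOLLOW(S) = {$}
Therefore, FOLLOW(S) = {$}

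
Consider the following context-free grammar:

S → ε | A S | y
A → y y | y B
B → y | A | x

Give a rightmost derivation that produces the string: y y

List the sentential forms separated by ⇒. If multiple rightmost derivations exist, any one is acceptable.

S ⇒ A S ⇒ A ⇒ y y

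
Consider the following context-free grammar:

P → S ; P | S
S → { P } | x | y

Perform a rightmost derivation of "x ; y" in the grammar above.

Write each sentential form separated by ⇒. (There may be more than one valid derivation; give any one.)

P ⇒ S ; P ⇒ S ; S ⇒ S ; y ⇒ x ; y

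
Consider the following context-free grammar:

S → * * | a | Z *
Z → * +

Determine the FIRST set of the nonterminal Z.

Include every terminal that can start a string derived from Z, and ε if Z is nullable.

We compute FIRST(Z) using the standard algorithm.
FIRST(S) = {*, a}
FIRST(Z) = {*}
Therefore, FIRST(Z) = {*}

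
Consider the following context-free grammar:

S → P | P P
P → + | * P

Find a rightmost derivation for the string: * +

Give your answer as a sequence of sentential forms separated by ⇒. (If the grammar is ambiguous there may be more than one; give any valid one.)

S ⇒ P ⇒ * P ⇒ * +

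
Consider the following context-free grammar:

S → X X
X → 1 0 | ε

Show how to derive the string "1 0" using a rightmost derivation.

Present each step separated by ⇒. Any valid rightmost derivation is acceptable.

S ⇒ X X ⇒ X 1 0 ⇒ 1 0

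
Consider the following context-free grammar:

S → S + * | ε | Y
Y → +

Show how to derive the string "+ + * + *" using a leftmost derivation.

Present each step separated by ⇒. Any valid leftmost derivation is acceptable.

S ⇒ S + * ⇒ S + * + * ⇒ Y + * + * ⇒ + + * + *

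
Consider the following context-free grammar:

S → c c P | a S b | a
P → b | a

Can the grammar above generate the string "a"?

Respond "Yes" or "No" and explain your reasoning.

Yes - a valid derivation exists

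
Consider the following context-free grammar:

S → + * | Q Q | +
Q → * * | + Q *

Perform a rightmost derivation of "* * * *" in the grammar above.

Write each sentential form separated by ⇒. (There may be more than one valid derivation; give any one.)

S ⇒ Q Q ⇒ Q * * ⇒ * * * *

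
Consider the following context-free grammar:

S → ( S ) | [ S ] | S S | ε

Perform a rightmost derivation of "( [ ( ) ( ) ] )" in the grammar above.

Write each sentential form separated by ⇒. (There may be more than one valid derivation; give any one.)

S ⇒ ( S ) ⇒ ( [ S ] ) ⇒ ( [ S S ] ) ⇒ ( [ S ( S ) ] ) ⇒ ( [ S ( ) ] ) ⇒ ( [ ( S ) ( ) ] ) ⇒ ( [ ( ) ( ) ] )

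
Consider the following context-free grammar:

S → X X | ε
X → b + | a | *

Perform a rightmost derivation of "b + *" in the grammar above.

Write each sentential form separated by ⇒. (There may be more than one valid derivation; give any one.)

S ⇒ X X ⇒ X * ⇒ b + *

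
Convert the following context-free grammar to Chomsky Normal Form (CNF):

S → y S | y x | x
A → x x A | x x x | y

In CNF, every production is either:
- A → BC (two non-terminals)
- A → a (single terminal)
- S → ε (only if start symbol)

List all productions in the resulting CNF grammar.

TY → y; TX → x; S → x; A → y; S → TY S; S → TY TX; A → TX X0; X0 → TX A; A → TX X1; X1 → TX TX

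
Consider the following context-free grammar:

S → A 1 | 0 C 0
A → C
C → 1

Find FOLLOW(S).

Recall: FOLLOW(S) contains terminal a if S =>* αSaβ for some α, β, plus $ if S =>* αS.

We compute FOLLOW(S) using the standard algorithm.
FOLLOW(S) starts with {$}.
FIRST(A) = {1}
FIRST(C) = {1}
FIRST(S) = {0, 1}
FOLLOW(A) = {1}
FOLLOW(C) = {0, 1}
FOLLOW(S) = {$}
Therefore, FOLLOW(S) = {$}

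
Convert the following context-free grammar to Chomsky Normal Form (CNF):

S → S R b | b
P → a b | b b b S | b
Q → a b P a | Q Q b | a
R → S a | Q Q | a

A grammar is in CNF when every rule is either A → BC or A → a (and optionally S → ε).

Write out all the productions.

TB → b; S → b; TA → a; P → b; Q → a; R → a; S → S X0; X0 → R TB; P → TA TB; P → TB X1; X1 → TB X2; X2 → TB S; Q → TA X3; X3 → TB X4; X4 → P TA; Q → Q X5; X5 → Q TB; R → S TA; R → Q Q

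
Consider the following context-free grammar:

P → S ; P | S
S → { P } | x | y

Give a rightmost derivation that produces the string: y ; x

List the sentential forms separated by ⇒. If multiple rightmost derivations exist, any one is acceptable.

P ⇒ S ; P ⇒ S ; S ⇒ S ; x ⇒ y ; x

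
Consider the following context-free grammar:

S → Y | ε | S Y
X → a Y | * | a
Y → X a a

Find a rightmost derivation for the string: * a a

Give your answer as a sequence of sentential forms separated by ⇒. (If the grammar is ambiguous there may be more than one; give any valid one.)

S ⇒ Y ⇒ X a a ⇒ * a a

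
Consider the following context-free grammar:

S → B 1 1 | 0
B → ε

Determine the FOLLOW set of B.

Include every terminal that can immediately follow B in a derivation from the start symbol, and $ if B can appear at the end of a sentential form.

We compute FOLLOW(B) using the standard algorithm.
FOLLOW(S) starts with {$}.
FIRST(B) = {ε}
FIRST(S) = {0, 1}
FOLLOW(B) = {1}
FOLLOW(S) = {$}
Therefore, FOLLOW(B) = {1}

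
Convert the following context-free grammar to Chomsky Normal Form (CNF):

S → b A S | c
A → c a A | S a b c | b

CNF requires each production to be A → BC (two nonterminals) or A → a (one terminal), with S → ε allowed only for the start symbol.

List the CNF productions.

TB → b; S → c; TC → c; TA → a; A → b; S → TB X0; X0 → A S; A → TC X1; X1 → TA A; A → S X2; X2 → TA X3; X3 → TB TC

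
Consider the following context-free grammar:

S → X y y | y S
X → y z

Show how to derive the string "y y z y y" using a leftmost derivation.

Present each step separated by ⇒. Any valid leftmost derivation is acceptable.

S ⇒ y S ⇒ y X y y ⇒ y y z y y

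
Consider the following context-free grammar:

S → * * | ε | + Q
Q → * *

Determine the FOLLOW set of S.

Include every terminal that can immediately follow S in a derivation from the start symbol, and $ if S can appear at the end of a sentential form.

We compute FOLLOW(S) using the standard algorithm.
FOLLOW(S) starts with {$}.
FIRST(Q) = {*}
FIRST(S) = {*, +, ε}
FOLLOW(Q) = {$}
FOLLOW(S) = {$}
Therefore, FOLLOW(S) = {$}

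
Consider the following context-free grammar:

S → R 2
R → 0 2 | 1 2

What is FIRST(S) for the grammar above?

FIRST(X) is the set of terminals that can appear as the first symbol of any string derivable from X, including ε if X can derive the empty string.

We compute FIRST(S) using the standard algorithm.
FIRST(R) = {0, 1}
FIRST(S) = {0, 1}
Therefore, FIRST(S) = {0, 1}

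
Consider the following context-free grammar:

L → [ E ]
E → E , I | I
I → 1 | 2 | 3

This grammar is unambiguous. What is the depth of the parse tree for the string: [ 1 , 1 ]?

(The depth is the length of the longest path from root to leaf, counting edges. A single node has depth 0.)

4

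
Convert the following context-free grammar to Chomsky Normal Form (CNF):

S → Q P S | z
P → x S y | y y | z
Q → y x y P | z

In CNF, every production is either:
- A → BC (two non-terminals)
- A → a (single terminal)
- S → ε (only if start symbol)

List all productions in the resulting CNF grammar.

S → z; TX → x; TY → y; P → z; Q → z; S → Q X0; X0 → P S; P → TX X1; X1 → S TY; P → TY TY; Q → TY X2; X2 → TX X3; X3 → TY P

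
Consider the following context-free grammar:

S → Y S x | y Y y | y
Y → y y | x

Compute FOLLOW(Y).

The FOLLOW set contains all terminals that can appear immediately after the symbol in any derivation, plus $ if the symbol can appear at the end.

We compute FOLLOW(Y) using the standard algorithm.
FOLLOW(S) starts with {$}.
FIRST(S) = {x, y}
FIRST(Y) = {x, y}
FOLLOW(S) = {$, x}
FOLLOW(Y) = {x, y}
Therefore, FOLLOW(Y) = {x, y}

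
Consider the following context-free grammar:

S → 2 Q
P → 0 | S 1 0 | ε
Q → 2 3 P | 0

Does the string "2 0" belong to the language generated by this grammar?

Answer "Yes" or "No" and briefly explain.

Yes - a valid derivation exists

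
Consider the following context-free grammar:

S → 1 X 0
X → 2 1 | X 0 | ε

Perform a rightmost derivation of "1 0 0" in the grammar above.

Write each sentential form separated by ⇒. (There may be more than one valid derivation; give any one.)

S ⇒ 1 X 0 ⇒ 1 X 0 0 ⇒ 1 0 0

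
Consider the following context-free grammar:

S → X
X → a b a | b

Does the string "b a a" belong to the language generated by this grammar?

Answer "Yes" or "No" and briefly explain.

No - no valid derivation exists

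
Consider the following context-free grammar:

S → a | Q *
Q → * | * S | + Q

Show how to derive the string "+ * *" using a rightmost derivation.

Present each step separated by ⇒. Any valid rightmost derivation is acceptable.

S ⇒ Q * ⇒ + Q * ⇒ + * *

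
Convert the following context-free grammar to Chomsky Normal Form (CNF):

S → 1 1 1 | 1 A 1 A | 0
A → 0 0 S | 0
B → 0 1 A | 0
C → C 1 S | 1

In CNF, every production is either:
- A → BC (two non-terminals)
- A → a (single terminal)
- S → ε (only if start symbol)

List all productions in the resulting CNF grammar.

T1 → 1; S → 0; T0 → 0; A → 0; B → 0; C → 1; S → T1 X0; X0 → T1 T1; S → T1 X1; X1 → A X2; X2 → T1 A; A → T0 X3; X3 → T0 S; B → T0 X4; X4 → T1 A; C → C X5; X5 → T1 S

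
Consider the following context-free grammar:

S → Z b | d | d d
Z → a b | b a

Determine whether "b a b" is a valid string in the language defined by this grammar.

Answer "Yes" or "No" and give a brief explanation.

Yes - a valid derivation exists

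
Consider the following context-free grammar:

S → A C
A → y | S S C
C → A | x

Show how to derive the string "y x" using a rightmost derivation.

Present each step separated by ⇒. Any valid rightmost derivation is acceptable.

S ⇒ A C ⇒ A x ⇒ y x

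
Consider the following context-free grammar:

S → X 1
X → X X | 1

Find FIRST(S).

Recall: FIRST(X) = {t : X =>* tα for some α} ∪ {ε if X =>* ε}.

We compute FIRST(S) using the standard algorithm.
FIRST(S) = {1}
FIRST(X) = {1}
Therefore, FIRST(S) = {1}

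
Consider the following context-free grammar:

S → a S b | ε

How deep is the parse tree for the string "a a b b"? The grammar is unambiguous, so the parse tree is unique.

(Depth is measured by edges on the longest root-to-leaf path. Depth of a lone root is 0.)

3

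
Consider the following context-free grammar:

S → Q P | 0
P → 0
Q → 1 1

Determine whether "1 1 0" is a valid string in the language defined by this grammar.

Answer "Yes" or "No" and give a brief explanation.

Yes - a valid derivation exists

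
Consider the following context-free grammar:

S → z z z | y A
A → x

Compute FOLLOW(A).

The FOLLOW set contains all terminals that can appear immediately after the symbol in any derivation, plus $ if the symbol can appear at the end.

We compute FOLLOW(A) using the standard algorithm.
FOLLOW(S) starts with {$}.
FIRST(A) = {x}
FIRST(S) = {y, z}
FOLLOW(A) = {$}
FOLLOW(S) = {$}
Therefore, FOLLOW(A) = {$}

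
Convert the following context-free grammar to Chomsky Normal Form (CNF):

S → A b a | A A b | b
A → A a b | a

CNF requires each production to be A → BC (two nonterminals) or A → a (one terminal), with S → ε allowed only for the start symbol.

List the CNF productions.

TB → b; TA → a; S → b; A → a; S → A X0; X0 → TB TA; S → A X1; X1 → A TB; A → A X2; X2 → TA TB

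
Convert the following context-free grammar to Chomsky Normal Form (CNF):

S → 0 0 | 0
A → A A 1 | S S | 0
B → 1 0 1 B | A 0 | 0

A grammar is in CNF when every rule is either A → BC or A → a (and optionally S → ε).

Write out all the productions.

T0 → 0; S → 0; T1 → 1; A → 0; B → 0; S → T0 T0; A → A X0; X0 → A T1; A → S S; B → T1 X1; X1 → T0 X2; X2 → T1 B; B → A T0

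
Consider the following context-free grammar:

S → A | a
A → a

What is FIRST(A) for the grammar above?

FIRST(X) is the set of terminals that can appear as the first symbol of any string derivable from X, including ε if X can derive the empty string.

We compute FIRST(A) using the standard algorithm.
FIRST(A) = {a}
FIRST(S) = {a}
Therefore, FIRST(A) = {a}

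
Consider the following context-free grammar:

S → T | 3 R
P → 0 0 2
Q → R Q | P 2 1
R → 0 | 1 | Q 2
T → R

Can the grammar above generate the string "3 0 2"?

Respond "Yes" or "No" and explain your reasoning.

No - no valid derivation exists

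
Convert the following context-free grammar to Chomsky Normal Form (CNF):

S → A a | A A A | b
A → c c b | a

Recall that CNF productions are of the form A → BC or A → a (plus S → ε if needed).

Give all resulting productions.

TA → a; S → b; TC → c; TB → b; A → a; S → A TA; S → A X0; X0 → A A; A → TC X1; X1 → TC TB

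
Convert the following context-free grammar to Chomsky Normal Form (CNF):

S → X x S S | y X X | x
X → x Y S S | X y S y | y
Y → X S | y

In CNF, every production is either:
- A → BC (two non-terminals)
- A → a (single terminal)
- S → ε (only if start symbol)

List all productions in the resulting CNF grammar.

TX → x; TY → y; S → x; X → y; Y → y; S → X X0; X0 → TX X1; X1 → S S; S → TY X2; X2 → X X; X → TX X3; X3 → Y X4; X4 → S S; X → X X5; X5 → TY X6; X6 → S TY; Y → X S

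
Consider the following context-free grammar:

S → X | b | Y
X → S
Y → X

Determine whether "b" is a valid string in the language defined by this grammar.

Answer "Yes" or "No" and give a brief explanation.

Yes - a valid derivation exists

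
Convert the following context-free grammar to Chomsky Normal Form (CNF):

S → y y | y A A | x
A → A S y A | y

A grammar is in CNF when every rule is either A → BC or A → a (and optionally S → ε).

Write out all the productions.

TY → y; S → x; A → y; S → TY TY; S → TY X0; X0 → A A; A → A X1; X1 → S X2; X2 → TY A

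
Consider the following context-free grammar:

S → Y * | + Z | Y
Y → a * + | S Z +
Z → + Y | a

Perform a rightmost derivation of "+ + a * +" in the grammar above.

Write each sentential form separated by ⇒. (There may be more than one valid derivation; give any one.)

S ⇒ + Z ⇒ + + Y ⇒ + + a * +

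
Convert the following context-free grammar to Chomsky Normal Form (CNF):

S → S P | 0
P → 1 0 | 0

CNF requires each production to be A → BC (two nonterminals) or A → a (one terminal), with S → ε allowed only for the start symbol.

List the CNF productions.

S → 0; T1 → 1; T0 → 0; P → 0; S → S P; P → T1 T0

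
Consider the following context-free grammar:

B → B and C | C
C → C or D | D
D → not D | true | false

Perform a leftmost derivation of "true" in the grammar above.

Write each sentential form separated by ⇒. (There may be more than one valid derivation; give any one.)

B ⇒ C ⇒ D ⇒ true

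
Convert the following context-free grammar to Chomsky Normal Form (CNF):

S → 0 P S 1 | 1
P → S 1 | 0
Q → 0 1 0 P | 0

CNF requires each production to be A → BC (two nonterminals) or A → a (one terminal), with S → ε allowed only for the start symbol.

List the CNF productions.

T0 → 0; T1 → 1; S → 1; P → 0; Q → 0; S → T0 X0; X0 → P X1; X1 → S T1; P → S T1; Q → T0 X2; X2 → T1 X3; X3 → T0 P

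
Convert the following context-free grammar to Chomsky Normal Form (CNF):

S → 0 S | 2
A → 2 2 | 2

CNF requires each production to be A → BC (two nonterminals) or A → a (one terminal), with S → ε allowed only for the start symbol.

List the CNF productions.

T0 → 0; S → 2; T2 → 2; A → 2; S → T0 S; A → T2 T2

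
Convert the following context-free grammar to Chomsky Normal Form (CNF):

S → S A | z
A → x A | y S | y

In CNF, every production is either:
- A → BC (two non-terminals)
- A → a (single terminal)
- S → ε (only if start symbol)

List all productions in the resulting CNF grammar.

S → z; TX → x; TY → y; A → y; S → S A; A → TX A; A → TY S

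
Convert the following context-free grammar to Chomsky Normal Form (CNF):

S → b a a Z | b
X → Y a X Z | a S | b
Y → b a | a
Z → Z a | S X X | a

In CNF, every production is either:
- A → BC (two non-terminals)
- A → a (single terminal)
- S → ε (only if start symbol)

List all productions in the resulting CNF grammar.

TB → b; TA → a; S → b; X → b; Y → a; Z → a; S → TB X0; X0 → TA X1; X1 → TA Z; X → Y X2; X2 → TA X3; X3 → X Z; X → TA S; Y → TB TA; Z → Z TA; Z → S X4; X4 → X X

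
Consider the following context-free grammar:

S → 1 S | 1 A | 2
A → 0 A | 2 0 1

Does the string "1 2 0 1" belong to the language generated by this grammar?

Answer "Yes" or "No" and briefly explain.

Yes - a valid derivation exists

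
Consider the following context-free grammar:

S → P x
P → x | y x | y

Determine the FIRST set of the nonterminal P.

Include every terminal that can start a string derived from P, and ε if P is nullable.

We compute FIRST(P) using the standard algorithm.
FIRST(P) = {x, y}
FIRST(S) = {x, y}
Therefore, FIRST(P) = {x, y}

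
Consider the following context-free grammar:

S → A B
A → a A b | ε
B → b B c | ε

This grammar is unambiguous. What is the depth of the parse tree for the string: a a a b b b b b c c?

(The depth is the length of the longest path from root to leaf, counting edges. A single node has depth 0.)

5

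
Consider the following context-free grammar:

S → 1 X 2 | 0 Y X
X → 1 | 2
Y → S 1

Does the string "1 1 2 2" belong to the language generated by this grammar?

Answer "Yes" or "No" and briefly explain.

No - no valid derivation exists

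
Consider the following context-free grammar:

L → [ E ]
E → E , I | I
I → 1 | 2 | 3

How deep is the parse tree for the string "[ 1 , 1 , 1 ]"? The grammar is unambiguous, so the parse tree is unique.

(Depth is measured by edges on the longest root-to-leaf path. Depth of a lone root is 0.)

5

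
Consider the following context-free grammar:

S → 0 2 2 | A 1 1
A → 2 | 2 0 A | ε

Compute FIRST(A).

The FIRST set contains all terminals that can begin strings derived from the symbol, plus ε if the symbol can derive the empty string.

We compute FIRST(A) using the standard algorithm.
FIRST(A) = {2, ε}
FIRST(S) = {0, 1, 2}
Therefore, FIRST(A) = {2, ε}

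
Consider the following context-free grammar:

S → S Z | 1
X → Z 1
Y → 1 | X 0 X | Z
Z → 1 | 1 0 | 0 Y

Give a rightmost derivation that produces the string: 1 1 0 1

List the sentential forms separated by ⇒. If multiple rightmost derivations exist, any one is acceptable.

S ⇒ S Z ⇒ S 1 ⇒ S Z 1 ⇒ S 1 0 1 ⇒ 1 1 0 1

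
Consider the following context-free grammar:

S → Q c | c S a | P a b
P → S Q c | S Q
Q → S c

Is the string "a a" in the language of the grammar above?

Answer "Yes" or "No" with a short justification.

No - no valid derivation exists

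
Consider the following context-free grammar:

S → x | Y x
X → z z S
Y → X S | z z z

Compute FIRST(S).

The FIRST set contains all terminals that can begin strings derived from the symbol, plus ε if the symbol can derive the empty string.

We compute FIRST(S) using the standard algorithm.
FIRST(S) = {x, z}
FIRST(X) = {z}
FIRST(Y) = {z}
Therefore, FIRST(S) = {x, z}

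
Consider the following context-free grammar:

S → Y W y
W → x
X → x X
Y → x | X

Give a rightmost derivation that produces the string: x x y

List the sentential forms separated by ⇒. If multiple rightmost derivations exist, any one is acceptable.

S ⇒ Y W y ⇒ Y x y ⇒ x x y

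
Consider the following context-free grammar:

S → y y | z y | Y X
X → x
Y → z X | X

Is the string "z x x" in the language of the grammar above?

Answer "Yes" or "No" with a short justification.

Yes - a valid derivation exists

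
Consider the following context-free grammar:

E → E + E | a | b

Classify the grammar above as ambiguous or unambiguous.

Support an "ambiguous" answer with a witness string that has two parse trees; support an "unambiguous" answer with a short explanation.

Ambiguous - the string 'a + b + a + b + a' has two distinct parse trees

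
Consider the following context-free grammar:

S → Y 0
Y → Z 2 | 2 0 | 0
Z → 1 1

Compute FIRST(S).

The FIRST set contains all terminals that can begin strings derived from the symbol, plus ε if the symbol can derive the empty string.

We compute FIRST(S) using the standard algorithm.
FIRST(S) = {0, 1, 2}
FIRST(Y) = {0, 1, 2}
FIRST(Z) = {1}
Therefore, FIRST(S) = {0, 1, 2}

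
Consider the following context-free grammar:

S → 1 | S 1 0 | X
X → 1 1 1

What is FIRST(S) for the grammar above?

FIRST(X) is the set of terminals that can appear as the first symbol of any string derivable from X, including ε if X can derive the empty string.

We compute FIRST(S) using the standard algorithm.
FIRST(S) = {1}
FIRST(X) = {1}
Therefore, FIRST(S) = {1}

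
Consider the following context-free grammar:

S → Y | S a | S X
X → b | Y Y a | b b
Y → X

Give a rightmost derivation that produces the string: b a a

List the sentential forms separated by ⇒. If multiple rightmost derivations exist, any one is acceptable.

S ⇒ S a ⇒ S a a ⇒ Y a a ⇒ X a a ⇒ b a a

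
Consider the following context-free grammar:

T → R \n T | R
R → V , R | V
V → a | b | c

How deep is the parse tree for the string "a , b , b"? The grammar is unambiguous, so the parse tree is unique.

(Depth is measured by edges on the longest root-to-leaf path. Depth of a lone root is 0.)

5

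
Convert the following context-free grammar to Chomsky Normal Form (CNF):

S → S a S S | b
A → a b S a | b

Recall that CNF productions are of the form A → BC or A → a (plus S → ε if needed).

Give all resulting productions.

TA → a; S → b; TB → b; A → b; S → S X0; X0 → TA X1; X1 → S S; A → TA X2; X2 → TB X3; X3 → S TA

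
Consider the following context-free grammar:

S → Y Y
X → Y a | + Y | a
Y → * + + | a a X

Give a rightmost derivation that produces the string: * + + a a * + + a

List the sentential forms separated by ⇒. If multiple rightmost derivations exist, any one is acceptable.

S ⇒ Y Y ⇒ Y a a X ⇒ Y a a Y a ⇒ Y a a * + + a ⇒ * + + a a * + + a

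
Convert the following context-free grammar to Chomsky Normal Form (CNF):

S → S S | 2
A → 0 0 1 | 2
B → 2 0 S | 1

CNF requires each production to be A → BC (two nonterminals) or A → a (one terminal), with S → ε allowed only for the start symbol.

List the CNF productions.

S → 2; T0 → 0; T1 → 1; A → 2; T2 → 2; B → 1; S → S S; A → T0 X0; X0 → T0 T1; B → T2 X1; X1 → T0 S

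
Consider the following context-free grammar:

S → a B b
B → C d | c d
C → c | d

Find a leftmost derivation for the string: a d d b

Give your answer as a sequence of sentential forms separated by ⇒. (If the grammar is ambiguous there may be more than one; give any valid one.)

S ⇒ a B b ⇒ a C d b ⇒ a d d b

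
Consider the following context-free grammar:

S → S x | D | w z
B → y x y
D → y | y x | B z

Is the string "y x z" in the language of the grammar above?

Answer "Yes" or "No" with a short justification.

No - no valid derivation exists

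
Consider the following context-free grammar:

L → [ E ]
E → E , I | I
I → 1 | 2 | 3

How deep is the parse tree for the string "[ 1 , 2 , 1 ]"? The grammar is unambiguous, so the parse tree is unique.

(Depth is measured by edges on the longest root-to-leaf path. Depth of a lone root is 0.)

5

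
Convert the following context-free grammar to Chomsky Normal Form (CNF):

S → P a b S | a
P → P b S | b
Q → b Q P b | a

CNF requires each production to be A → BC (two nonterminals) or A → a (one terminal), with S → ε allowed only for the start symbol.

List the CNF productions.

TA → a; TB → b; S → a; P → b; Q → a; S → P X0; X0 → TA X1; X1 → TB S; P → P X2; X2 → TB S; Q → TB X3; X3 → Q X4; X4 → P TB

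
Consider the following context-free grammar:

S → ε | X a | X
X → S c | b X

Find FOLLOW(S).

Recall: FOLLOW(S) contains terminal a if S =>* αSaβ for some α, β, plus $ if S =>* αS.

We compute FOLLOW(S) using the standard algorithm.
FOLLOW(S) starts with {$}.
FIRST(S) = {b, c, ε}
FIRST(X) = {b, c}
FOLLOW(S) = {$, c}
FOLLOW(X) = {$, a, c}
Therefore, FOLLOW(S) = {$, c}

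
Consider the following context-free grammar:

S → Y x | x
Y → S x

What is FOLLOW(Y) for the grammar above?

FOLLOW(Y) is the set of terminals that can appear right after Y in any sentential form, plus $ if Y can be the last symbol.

We compute FOLLOW(Y) using the standard algorithm.
FOLLOW(S) starts with {$}.
FIRST(S) = {x}
FIRST(Y) = {x}
FOLLOW(S) = {$, x}
FOLLOW(Y) = {x}
Therefore, FOLLOW(Y) = {x}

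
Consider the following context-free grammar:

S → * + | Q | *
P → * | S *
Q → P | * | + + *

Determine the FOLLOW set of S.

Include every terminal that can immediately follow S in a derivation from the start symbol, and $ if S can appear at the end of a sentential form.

We compute FOLLOW(S) using the standard algorithm.
FOLLOW(S) starts with {$}.
FIRST(P) = {*, +}
FIRST(Q) = {*, +}
FIRST(S) = {*, +}
FOLLOW(P) = {$, *}
FOLLOW(Q) = {$, *}
FOLLOW(S) = {$, *}
Therefore, FOLLOW(S) = {$, *}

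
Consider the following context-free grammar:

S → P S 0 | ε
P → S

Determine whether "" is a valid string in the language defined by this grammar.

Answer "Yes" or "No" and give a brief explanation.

Yes - a valid derivation exists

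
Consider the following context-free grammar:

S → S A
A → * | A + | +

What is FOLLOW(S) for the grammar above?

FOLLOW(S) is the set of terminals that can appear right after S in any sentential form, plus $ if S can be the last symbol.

We compute FOLLOW(S) using the standard algorithm.
FOLLOW(S) starts with {$}.
FIRST(A) = {*, +}
FIRST(S) = {}
FOLLOW(A) = {$, *, +}
FOLLOW(S) = {$, *, +}
Therefore, FOLLOW(S) = {$, *, +}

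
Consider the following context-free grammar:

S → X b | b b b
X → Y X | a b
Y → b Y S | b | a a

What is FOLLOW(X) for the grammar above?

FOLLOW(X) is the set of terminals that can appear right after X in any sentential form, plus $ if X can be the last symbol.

We compute FOLLOW(X) using the standard algorithm.
FOLLOW(S) starts with {$}.
FIRST(S) = {a, b}
FIRST(X) = {a, b}
FIRST(Y) = {a, b}
FOLLOW(S) = {$, a, b}
FOLLOW(X) = {b}
FOLLOW(Y) = {a, b}
Therefore, FOLLOW(X) = {b}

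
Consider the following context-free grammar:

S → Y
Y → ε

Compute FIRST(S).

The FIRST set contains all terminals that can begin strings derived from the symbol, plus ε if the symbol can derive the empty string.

We compute FIRST(S) using the standard algorithm.
FIRST(S) = {ε}
FIRST(Y) = {ε}
Therefore, FIRST(S) = {ε}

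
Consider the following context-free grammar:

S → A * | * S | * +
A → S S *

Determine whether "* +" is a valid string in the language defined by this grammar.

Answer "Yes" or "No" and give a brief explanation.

Yes - a valid derivation exists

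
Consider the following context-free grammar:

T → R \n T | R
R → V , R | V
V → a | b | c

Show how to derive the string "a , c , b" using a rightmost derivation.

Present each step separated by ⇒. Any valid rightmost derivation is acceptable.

T ⇒ R ⇒ V , R ⇒ V , V , R ⇒ V , V , V ⇒ V , V , b ⇒ V , c , b ⇒ a , c , b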